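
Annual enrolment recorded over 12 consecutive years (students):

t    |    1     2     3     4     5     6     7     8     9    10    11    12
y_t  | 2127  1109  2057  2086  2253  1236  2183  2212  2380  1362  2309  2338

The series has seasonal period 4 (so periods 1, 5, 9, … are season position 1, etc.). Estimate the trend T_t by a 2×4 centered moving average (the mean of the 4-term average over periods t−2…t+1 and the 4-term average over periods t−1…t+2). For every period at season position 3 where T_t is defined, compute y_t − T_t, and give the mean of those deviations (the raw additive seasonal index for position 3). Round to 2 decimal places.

Season position 3 occurs at t = 3, 7 (where T_t is defined).
t=3: T_3 = 1860.5000; y_3 − T_3 = 2057 − 1860.5000 = 196.5000
t=7: T_7 = 1986.8750; y_7 − T_7 = 2183 − 1986.8750 = 196.1250
Mean deviation: (196.5000 + 196.1250) / 2 = 196.31

196.31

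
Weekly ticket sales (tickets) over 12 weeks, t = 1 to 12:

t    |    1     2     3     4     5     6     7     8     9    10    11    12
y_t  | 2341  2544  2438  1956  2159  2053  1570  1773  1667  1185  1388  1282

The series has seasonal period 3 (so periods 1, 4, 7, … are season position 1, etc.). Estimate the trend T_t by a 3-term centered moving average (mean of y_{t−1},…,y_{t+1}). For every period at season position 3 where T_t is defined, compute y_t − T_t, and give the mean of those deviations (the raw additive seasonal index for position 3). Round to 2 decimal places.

Season position 3 occurs at t = 3, 6, 9 (where T_t is defined).
t=3: T_3 = 2312.6667; y_3 − T_3 = 2438 − 2312.6667 = 125.3333
t=6: T_6 = 1927.3333; y_6 − T_6 = 2053 − 1927.3333 = 125.6667
t=9: T_9 = 1541.6667; y_9 − T_9 = 1667 − 1541.6667 = 125.3333
Mean deviation: (125.3333 + 125.6667 + 125.3333) / 3 = 125.44

125.44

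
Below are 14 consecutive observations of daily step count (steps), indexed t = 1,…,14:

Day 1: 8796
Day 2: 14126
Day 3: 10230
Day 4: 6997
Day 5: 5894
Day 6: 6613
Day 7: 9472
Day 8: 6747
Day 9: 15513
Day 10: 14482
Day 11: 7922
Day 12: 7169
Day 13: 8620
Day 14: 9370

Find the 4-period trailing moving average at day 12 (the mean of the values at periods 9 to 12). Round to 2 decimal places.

11271.50

Sum of periods 9–12: 15513 + 14482 + 7922 + 7169 = 45086
Divide by 4: 45086 / 4 = 11271.50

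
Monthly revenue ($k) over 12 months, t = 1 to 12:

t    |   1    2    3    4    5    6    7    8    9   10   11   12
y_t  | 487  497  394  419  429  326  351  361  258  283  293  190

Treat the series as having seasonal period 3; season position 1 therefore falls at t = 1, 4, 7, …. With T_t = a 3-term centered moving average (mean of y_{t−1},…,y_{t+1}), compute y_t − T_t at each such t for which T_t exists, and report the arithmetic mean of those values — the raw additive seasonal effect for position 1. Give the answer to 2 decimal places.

5.00

Season position 1 occurs at t = 4, 7, 10 (where T_t is defined).
t=4: T_4 = 414.0000; y_4 − T_4 = 419 − 414.0000 = 5.0000
t=7: T_7 = 346.0000; y_7 − T_7 = 351 − 346.0000 = 5.0000
t=10: T_10 = 278.0000; y_10 − T_10 = 283 − 278.0000 = 5.0000
Mean deviation: (5.0000 + 5.0000 + 5.0000) / 3 = 5.00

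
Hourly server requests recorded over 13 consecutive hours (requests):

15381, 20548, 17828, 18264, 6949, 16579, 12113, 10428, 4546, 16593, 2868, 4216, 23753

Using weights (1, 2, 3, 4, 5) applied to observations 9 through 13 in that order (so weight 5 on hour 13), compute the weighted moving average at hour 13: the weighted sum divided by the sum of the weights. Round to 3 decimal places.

12131.000

Weighted sum: 1·4546 + 2·16593 + 3·2868 + 4·4216 + 5·23753 = 4546 + 33186 + 8604 + 16864 + 118765 = 181965
Weight total: 1 + 2 + 3 + 4 + 5 = 15
WMA = 181965 / 15 = 12131.000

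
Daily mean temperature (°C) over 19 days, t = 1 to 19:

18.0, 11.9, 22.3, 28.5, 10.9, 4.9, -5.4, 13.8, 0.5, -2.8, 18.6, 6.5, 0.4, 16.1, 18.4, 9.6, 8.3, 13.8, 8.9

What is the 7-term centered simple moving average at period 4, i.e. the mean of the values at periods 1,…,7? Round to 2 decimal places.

13.01

Sum of periods 1–7: 18.0 + 11.9 + 22.3 + 28.5 + 10.9 + 4.9 + (-5.4) = 91.1
Divide by 7: 91.1 / 7 = 13.01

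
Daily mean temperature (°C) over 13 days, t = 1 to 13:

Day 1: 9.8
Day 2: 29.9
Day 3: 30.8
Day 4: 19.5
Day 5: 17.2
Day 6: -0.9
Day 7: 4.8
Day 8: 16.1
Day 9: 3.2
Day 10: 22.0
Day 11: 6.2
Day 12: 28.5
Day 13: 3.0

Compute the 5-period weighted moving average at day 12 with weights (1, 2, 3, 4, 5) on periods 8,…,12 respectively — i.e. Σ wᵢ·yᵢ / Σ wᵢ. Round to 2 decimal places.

17.05

Weighted sum: 1·16.1 + 2·3.2 + 3·22.0 + 4·6.2 + 5·28.5 = 16.1 + 6.4 + 66.0 + 24.8 + 142.5 = 255.8
Weight total: 1 + 2 + 3 + 4 + 5 = 15
WMA = 255.8 / 15 = 17.05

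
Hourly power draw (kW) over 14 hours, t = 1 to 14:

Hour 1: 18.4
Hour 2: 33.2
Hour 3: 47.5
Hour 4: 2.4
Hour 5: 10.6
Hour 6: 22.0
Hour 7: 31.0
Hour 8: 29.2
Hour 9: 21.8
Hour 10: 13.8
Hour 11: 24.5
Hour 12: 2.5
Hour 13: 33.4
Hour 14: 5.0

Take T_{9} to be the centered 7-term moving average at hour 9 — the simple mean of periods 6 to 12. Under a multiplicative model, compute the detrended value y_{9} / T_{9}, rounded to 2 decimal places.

1.05

Trend T_9 = (22.0 + 31.0 + 29.2 + 21.8 + 13.8 + 24.5 + 2.5) / 7 = 144.8/7 = 20.6857
Ratio to trend: 21.8 / 20.6857 = 1.05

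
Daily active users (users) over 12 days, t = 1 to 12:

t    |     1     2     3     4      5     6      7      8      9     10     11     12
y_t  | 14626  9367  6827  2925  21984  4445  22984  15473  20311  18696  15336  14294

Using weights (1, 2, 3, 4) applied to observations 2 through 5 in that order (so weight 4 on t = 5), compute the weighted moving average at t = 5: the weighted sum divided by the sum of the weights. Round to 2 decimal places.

11973.20

Weighted sum: 1·9367 + 2·6827 + 3·2925 + 4·21984 = 9367 + 13654 + 8775 + 87936 = 119732
Weight total: 1 + 2 + 3 + 4 = 10
WMA = 119732 / 10 = 11973.20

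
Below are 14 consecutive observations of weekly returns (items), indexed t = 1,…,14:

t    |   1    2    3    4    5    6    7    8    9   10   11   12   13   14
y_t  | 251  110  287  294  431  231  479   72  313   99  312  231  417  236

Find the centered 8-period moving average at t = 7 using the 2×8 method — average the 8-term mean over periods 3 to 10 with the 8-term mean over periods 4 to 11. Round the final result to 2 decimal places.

277.31

Sum over 3–10: 287 + 294 + 431 + 231 + 479 + 72 + 313 + 99 = 2206
Sum over 4–11: 294 + 431 + 231 + 479 + 72 + 313 + 99 + 312 = 2231
CMA at t=7 = (2206 + 2231) / (2·8) = 4437 / 16 = 277.31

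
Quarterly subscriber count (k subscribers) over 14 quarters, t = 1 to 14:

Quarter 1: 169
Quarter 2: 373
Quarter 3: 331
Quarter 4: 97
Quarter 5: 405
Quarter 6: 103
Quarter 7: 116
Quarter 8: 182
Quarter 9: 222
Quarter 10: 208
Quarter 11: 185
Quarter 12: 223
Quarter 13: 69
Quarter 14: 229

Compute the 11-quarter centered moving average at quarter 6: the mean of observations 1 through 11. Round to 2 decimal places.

217.36

Sum of periods 1–11: 169 + 373 + 331 + 97 + 405 + 103 + 116 + 182 + 222 + 208 + 185 = 2391
Divide by 11: 2391 / 11 = 217.36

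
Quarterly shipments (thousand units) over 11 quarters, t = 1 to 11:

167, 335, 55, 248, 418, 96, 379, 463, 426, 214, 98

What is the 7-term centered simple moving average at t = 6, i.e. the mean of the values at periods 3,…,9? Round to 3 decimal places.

297.857

Sum of periods 3–9: 55 + 248 + 418 + 96 + 379 + 463 + 426 = 2085
Divide by 7: 2085 / 7 = 297.857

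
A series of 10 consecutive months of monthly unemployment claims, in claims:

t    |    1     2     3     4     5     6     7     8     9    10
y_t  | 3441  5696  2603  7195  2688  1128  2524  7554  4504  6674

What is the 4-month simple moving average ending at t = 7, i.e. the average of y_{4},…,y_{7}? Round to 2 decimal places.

3383.75

Sum of periods 4–7: 7195 + 2688 + 1128 + 2524 = 13535
Divide by 4: 13535 / 4 = 3383.75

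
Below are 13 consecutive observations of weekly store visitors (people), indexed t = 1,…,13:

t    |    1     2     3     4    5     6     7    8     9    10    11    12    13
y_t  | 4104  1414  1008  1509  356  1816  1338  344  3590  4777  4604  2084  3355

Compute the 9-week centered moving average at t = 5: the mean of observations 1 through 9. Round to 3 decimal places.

Sum of periods 1–9: 4104 + 1414 + 1008 + 1509 + 356 + 1816 + 1338 + 344 + 3590 = 15479
Divide by 9: 15479 / 9 = 1719.889

1719.889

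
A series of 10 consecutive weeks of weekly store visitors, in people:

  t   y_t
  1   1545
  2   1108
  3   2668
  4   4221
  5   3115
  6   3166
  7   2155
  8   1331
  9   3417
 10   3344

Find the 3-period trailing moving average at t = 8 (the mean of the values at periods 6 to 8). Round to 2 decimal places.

2217.33

Sum of periods 6–8: 3166 + 2155 + 1331 = 6652
Divide by 3: 6652 / 3 = 2217.33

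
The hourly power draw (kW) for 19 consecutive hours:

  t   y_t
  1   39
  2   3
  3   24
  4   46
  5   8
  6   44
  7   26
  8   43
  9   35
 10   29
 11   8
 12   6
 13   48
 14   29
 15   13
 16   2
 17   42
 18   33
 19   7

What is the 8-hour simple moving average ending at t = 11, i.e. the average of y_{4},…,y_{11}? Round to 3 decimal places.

Sum of periods 4–11: 46 + 8 + 44 + 26 + 43 + 35 + 29 + 8 = 239
Divide by 8: 239 / 8 = 29.875

29.875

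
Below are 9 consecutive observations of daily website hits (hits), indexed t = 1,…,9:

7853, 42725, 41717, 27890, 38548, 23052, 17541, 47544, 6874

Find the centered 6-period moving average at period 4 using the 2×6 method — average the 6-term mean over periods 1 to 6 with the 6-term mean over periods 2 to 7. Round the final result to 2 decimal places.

31104.83

Sum over 1–6: 7853 + 42725 + 41717 + 27890 + 38548 + 23052 = 181785
Sum over 2–7: 42725 + 41717 + 27890 + 38548 + 23052 + 17541 = 191473
CMA at t=4 = (181785 + 191473) / (2·6) = 373258 / 12 = 31104.83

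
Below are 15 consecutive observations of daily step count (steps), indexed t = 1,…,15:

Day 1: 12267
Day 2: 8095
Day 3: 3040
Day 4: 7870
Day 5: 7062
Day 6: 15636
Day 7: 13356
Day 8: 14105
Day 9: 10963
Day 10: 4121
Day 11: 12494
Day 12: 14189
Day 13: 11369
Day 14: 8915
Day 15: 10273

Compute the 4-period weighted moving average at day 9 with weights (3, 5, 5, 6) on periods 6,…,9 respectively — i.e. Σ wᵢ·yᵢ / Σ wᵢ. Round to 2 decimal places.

Weighted sum: 3·15636 + 5·13356 + 5·14105 + 6·10963 = 46908 + 66780 + 70525 + 65778 = 249991
Weight total: 3 + 5 + 5 + 6 = 19
WMA = 249991 / 19 = 13157.42

13157.42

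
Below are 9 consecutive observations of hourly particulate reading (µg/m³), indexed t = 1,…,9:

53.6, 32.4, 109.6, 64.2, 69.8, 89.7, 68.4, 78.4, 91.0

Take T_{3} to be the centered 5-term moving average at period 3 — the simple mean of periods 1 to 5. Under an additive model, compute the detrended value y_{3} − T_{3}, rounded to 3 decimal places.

Trend T_3 = (53.6 + 32.4 + 109.6 + 64.2 + 69.8) / 5 = 329.6/5 = 65.92000
Detrended value: 109.6 − 65.92000 = 43.680

43.680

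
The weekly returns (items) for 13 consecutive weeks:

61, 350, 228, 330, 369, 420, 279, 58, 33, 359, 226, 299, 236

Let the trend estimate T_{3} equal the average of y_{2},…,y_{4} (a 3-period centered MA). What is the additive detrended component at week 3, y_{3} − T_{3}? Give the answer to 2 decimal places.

-74.67

Trend T_3 = (350 + 228 + 330) / 3 = 908/3 = 302.6667
Detrended value: 228 − 302.6667 = -74.67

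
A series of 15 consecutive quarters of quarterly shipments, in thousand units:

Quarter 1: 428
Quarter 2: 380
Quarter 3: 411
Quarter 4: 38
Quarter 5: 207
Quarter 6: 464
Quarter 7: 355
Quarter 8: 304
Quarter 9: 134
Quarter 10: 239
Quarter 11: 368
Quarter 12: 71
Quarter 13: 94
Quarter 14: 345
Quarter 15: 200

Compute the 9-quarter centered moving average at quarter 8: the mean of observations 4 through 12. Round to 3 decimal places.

Sum of periods 4–12: 38 + 207 + 464 + 355 + 304 + 134 + 239 + 368 + 71 = 2180
Divide by 9: 2180 / 9 = 242.222

242.222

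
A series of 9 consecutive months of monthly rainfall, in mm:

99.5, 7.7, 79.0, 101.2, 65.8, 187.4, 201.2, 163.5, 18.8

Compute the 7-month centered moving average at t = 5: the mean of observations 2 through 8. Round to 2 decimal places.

Sum of periods 2–8: 7.7 + 79.0 + 101.2 + 65.8 + 187.4 + 201.2 + 163.5 = 805.8
Divide by 7: 805.8 / 7 = 115.11

115.11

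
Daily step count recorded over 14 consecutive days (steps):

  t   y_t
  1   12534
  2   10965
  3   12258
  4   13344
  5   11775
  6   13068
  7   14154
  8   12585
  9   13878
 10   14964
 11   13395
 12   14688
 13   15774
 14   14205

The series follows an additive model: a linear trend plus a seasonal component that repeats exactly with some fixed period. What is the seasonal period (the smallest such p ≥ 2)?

First differences y_{t+1} − y_t: -1569, 1293, 1086, -1569, 1293, 1086, -1569, 1293, …
The difference pattern repeats every 3 terms and not for any smaller step, so p = 3.

3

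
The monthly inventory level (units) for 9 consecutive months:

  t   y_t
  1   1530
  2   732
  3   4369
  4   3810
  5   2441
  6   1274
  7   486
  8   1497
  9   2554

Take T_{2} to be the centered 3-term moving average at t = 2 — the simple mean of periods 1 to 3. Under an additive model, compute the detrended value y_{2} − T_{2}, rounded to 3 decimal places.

Trend T_2 = (1530 + 732 + 4369) / 3 = 6631/3 = 2210.33333
Detrended value: 732 − 2210.33333 = -1478.333

-1478.333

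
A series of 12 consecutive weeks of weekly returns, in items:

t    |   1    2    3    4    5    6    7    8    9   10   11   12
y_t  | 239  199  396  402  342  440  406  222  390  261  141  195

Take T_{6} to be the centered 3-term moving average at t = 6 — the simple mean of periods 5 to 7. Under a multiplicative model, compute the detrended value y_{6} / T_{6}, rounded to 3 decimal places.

Trend T_6 = (342 + 440 + 406) / 3 = 1188/3 = 396.00000
Ratio to trend: 440 / 396.00000 = 1.111

1.111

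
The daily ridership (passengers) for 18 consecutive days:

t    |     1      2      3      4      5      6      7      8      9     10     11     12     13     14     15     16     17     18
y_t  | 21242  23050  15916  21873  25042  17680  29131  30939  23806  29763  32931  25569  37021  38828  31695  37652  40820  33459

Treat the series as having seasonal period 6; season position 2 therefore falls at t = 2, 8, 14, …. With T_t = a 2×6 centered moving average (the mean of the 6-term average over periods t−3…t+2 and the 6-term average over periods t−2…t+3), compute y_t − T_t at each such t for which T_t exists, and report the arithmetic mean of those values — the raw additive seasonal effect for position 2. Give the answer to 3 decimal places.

4221.333

Season position 2 occurs at t = 8, 14 (where T_t is defined).
t=8: T_8 = 26717.58333; y_8 − T_8 = 30939 − 26717.58333 = 4221.41667
t=14: T_14 = 34606.75000; y_14 − T_14 = 38828 − 34606.75000 = 4221.25000
Mean deviation: (4221.41667 + 4221.25000) / 2 = 4221.333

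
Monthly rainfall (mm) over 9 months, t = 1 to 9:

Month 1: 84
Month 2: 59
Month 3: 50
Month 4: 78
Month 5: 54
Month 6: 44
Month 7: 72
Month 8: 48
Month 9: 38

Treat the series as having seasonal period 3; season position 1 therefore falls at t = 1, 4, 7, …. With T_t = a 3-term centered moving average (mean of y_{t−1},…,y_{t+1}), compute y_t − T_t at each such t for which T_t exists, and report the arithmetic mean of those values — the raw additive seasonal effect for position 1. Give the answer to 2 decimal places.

17.33

Season position 1 occurs at t = 4, 7 (where T_t is defined).
t=4: T_4 = 60.6667; y_4 − T_4 = 78 − 60.6667 = 17.3333
t=7: T_7 = 54.6667; y_7 − T_7 = 72 − 54.6667 = 17.3333
Mean deviation: (17.3333 + 17.3333) / 2 = 17.33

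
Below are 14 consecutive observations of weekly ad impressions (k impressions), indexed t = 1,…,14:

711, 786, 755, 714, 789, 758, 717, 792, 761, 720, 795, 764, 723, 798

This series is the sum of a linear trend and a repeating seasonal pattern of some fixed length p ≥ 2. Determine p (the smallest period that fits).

First differences y_{t+1} − y_t: 75, -31, -41, 75, -31, -41, 75, -31, …
The difference pattern repeats every 3 terms and not for any smaller step, so p = 3.

3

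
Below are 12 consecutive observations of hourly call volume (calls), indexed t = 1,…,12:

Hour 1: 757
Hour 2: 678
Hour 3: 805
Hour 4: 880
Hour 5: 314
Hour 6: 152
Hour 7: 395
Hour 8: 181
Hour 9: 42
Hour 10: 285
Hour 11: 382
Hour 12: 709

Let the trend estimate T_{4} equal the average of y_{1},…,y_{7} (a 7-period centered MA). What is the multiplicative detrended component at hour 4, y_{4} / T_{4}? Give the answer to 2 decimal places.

1.55

Trend T_4 = (757 + 678 + 805 + 880 + 314 + 152 + 395) / 7 = 3981/7 = 568.7143
Ratio to trend: 880 / 568.7143 = 1.55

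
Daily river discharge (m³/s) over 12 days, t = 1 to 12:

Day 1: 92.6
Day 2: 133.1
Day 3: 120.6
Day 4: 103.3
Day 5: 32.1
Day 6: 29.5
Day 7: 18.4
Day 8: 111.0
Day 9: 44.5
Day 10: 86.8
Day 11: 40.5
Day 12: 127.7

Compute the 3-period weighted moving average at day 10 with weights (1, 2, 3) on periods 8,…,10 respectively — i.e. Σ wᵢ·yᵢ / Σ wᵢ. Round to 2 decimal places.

76.73

Weighted sum: 1·111.0 + 2·44.5 + 3·86.8 = 111.0 + 89.0 + 260.4 = 460.4
Weight total: 1 + 2 + 3 = 6
WMA = 460.4 / 6 = 76.73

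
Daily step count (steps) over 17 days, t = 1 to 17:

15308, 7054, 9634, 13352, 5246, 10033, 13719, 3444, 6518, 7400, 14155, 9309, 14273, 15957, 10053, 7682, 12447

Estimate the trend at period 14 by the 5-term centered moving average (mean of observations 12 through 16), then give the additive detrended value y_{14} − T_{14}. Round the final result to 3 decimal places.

Trend T_14 = (9309 + 14273 + 15957 + 10053 + 7682) / 5 = 57274/5 = 11454.80000
Detrended value: 15957 − 11454.80000 = 4502.200

4502.200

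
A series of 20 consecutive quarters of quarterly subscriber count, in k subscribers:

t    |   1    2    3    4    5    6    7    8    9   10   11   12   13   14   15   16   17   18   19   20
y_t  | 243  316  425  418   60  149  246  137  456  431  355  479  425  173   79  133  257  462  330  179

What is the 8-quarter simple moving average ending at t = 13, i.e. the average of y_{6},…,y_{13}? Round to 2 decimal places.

Sum of periods 6–13: 149 + 246 + 137 + 456 + 431 + 355 + 479 + 425 = 2678
Divide by 8: 2678 / 8 = 334.75

334.75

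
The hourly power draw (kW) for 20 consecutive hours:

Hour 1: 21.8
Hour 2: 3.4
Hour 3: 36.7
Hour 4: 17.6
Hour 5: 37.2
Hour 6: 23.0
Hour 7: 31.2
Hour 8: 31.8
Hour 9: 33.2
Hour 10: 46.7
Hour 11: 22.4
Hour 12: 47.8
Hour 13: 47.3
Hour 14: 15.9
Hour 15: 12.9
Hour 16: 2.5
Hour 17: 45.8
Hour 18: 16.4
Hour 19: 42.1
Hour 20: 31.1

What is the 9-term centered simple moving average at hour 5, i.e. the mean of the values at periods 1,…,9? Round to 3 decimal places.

Sum of periods 1–9: 21.8 + 3.4 + 36.7 + 17.6 + 37.2 + 23.0 + 31.2 + 31.8 + 33.2 = 235.9
Divide by 9: 235.9 / 9 = 26.211

26.211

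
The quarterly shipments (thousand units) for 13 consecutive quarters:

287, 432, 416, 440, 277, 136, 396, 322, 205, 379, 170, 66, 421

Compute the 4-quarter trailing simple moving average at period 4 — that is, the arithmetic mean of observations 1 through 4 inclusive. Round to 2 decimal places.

393.75

Sum of periods 1–4: 287 + 432 + 416 + 440 = 1575
Divide by 4: 1575 / 4 = 393.75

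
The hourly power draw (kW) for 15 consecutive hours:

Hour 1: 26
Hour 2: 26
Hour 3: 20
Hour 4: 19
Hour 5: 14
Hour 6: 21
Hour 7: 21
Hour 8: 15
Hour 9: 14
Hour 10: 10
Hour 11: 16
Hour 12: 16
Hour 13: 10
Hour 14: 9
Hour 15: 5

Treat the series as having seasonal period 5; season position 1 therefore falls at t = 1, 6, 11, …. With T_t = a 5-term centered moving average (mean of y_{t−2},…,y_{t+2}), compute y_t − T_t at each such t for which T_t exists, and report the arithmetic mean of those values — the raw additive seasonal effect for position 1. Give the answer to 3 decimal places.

2.900

Season position 1 occurs at t = 6, 11 (where T_t is defined).
t=6: T_6 = 18.00000; y_6 − T_6 = 21 − 18.00000 = 3.00000
t=11: T_11 = 13.20000; y_11 − T_11 = 16 − 13.20000 = 2.80000
Mean deviation: (3.00000 + 2.80000) / 2 = 2.900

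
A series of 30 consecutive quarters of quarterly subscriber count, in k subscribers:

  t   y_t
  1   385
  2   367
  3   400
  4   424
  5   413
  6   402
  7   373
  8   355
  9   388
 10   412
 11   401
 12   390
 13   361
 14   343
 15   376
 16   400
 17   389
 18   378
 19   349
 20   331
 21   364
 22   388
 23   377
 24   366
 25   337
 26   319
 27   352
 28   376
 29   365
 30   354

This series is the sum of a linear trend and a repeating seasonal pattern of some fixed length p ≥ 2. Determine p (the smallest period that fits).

6

First differences y_{t+1} − y_t: -18, 33, 24, -11, -11, -29, -18, 33, 24, -11, -11, -29, -18, 33, …
The difference pattern repeats every 6 terms and not for any smaller step, so p = 6.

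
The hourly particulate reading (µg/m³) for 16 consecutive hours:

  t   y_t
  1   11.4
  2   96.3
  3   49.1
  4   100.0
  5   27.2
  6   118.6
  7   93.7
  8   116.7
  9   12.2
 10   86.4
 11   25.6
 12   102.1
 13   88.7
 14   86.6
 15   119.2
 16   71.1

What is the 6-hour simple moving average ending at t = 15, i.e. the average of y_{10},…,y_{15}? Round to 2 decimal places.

Sum of periods 10–15: 86.4 + 25.6 + 102.1 + 88.7 + 86.6 + 119.2 = 508.6
Divide by 6: 508.6 / 6 = 84.77

84.77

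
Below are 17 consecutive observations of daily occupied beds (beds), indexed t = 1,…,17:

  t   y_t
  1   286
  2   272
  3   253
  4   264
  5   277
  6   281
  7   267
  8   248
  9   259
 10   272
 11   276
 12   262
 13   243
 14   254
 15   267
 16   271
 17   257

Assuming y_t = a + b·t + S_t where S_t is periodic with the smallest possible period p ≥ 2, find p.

5

First differences y_{t+1} − y_t: -14, -19, 11, 13, 4, -14, -19, 11, 13, 4, -14, -19, …
The difference pattern repeats every 5 terms and not for any smaller step, so p = 5.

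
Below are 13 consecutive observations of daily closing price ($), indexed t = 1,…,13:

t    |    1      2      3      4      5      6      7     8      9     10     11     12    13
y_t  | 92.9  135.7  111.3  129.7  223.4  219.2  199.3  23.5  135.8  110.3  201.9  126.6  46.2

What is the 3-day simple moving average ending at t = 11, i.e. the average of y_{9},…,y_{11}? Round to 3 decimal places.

Sum of periods 9–11: 135.8 + 110.3 + 201.9 = 448.0
Divide by 3: 448.0 / 3 = 149.333

149.333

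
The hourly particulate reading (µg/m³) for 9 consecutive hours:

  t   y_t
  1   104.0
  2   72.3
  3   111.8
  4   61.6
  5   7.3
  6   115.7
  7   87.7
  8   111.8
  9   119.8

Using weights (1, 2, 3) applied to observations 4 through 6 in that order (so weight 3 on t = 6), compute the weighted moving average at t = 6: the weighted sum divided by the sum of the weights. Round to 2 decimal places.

Weighted sum: 1·61.6 + 2·7.3 + 3·115.7 = 61.6 + 14.6 + 347.1 = 423.3
Weight total: 1 + 2 + 3 = 6
WMA = 423.3 / 6 = 70.55

70.55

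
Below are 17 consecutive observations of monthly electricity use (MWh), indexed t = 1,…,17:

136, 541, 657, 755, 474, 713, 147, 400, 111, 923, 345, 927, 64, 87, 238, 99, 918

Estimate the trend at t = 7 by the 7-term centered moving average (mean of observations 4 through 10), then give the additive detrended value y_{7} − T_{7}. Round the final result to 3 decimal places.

-356.286

Trend T_7 = (755 + 474 + 713 + 147 + 400 + 111 + 923) / 7 = 3523/7 = 503.28571
Detrended value: 147 − 503.28571 = -356.286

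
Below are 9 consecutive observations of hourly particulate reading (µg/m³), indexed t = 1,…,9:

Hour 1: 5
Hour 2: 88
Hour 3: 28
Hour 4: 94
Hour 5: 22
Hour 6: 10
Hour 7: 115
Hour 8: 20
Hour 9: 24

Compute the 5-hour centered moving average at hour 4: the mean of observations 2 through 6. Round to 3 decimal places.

48.400

Sum of periods 2–6: 88 + 28 + 94 + 22 + 10 = 242
Divide by 5: 242 / 5 = 48.400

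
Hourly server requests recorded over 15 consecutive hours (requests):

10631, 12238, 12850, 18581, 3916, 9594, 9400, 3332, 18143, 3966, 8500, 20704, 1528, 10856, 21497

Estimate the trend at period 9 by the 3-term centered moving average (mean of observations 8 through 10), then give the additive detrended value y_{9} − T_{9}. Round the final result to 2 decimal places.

Trend T_9 = (3332 + 18143 + 3966) / 3 = 25441/3 = 8480.3333
Detrended value: 18143 − 8480.3333 = 9662.67

9662.67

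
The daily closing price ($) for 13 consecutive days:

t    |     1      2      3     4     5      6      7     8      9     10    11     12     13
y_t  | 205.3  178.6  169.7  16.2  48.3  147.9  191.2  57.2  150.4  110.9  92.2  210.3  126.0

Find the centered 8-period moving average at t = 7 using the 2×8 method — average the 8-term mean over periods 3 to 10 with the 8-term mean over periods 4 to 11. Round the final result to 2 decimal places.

Sum over 3–10: 169.7 + 16.2 + 48.3 + 147.9 + 191.2 + 57.2 + 150.4 + 110.9 = 891.8
Sum over 4–11: 16.2 + 48.3 + 147.9 + 191.2 + 57.2 + 150.4 + 110.9 + 92.2 = 814.3
CMA at t=7 = (891.8 + 814.3) / (2·8) = 1706.1 / 16 = 106.63

106.63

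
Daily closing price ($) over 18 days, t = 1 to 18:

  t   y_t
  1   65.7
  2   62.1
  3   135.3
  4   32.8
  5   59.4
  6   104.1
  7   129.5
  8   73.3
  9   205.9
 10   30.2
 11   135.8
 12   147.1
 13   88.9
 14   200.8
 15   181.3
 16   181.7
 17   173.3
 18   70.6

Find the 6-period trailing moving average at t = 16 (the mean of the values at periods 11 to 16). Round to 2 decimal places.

Sum of periods 11–16: 135.8 + 147.1 + 88.9 + 200.8 + 181.3 + 181.7 = 935.6
Divide by 6: 935.6 / 6 = 155.93

155.93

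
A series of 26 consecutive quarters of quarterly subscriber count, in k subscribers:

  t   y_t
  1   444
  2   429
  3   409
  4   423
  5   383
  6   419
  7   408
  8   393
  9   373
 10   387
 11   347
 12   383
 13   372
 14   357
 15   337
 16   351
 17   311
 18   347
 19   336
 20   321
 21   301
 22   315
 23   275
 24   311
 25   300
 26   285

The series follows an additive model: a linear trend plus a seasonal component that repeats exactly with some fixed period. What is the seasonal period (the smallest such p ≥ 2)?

6

First differences y_{t+1} − y_t: -15, -20, 14, -40, 36, -11, -15, -20, 14, -40, 36, -11, -15, -20, …
The difference pattern repeats every 6 terms and not for any smaller step, so p = 6.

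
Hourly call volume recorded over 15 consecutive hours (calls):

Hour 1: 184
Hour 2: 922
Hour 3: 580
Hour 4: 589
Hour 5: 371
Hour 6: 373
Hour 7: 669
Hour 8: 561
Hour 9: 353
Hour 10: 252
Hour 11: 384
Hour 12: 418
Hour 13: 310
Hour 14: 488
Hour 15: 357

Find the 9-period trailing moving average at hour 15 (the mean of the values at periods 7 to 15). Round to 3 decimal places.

421.333

Sum of periods 7–15: 669 + 561 + 353 + 252 + 384 + 418 + 310 + 488 + 357 = 3792
Divide by 9: 3792 / 9 = 421.333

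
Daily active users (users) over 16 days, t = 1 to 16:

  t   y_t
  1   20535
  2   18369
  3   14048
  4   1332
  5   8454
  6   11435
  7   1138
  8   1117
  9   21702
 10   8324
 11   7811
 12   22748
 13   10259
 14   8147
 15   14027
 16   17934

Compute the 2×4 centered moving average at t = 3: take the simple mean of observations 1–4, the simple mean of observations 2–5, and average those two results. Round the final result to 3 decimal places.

12060.875

Sum over 1–4: 20535 + 18369 + 14048 + 1332 = 54284
Sum over 2–5: 18369 + 14048 + 1332 + 8454 = 42203
CMA at t=3 = (54284 + 42203) / (2·4) = 96487 / 8 = 12060.875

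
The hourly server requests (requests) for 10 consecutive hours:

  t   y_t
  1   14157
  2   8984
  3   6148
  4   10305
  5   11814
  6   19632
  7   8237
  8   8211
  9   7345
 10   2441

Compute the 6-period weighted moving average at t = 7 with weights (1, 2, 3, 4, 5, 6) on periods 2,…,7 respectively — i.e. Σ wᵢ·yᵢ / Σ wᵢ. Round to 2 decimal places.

11763.48

Weighted sum: 1·8984 + 2·6148 + 3·10305 + 4·11814 + 5·19632 + 6·8237 = 8984 + 12296 + 30915 + 47256 + 98160 + 49422 = 247033
Weight total: 1 + 2 + 3 + 4 + 5 + 6 = 21
WMA = 247033 / 21 = 11763.48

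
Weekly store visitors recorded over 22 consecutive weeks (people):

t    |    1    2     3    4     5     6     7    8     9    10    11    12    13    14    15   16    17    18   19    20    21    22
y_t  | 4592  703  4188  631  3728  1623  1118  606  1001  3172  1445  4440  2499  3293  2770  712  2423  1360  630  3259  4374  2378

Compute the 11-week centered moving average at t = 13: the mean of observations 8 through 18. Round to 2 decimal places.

Sum of periods 8–18: 606 + 1001 + 3172 + 1445 + 4440 + 2499 + 3293 + 2770 + 712 + 2423 + 1360 = 23721
Divide by 11: 23721 / 11 = 2156.45

2156.45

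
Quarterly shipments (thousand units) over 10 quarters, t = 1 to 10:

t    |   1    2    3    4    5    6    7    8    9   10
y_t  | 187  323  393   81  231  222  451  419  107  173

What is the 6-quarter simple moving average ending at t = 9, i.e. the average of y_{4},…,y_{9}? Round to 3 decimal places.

Sum of periods 4–9: 81 + 231 + 222 + 451 + 419 + 107 = 1511
Divide by 6: 1511 / 6 = 251.833

251.833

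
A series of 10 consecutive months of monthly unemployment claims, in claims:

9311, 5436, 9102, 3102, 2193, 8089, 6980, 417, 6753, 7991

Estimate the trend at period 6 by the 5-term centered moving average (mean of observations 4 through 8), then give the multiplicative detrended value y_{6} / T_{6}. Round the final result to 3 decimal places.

Trend T_6 = (3102 + 2193 + 8089 + 6980 + 417) / 5 = 20781/5 = 4156.20000
Ratio to trend: 8089 / 4156.20000 = 1.946

1.946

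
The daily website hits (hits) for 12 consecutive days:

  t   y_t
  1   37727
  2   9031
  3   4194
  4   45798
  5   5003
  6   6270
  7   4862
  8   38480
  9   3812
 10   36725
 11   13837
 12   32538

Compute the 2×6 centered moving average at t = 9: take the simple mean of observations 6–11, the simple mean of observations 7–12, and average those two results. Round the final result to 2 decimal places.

19520.00

Sum over 6–11: 6270 + 4862 + 38480 + 3812 + 36725 + 13837 = 103986
Sum over 7–12: 4862 + 38480 + 3812 + 36725 + 13837 + 32538 = 130254
CMA at t=9 = (103986 + 130254) / (2·6) = 234240 / 12 = 19520.00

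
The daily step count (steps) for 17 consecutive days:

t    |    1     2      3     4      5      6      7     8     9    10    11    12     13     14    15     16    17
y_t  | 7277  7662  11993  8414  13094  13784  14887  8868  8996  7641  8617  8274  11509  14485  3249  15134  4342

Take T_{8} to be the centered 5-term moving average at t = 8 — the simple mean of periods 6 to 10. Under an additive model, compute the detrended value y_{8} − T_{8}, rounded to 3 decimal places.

-1967.200

Trend T_8 = (13784 + 14887 + 8868 + 8996 + 7641) / 5 = 54176/5 = 10835.20000
Detrended value: 8868 − 10835.20000 = -1967.200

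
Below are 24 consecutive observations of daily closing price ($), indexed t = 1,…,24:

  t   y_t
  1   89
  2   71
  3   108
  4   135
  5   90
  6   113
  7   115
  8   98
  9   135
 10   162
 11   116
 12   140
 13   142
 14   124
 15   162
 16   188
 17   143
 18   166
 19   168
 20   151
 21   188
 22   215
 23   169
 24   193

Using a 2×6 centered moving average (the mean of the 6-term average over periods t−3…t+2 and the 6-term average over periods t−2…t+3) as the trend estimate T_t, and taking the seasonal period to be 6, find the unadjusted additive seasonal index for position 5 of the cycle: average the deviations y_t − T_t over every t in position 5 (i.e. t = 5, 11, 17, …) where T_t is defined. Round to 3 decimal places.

-17.889

Season position 5 occurs at t = 5, 11, 17 (where T_t is defined).
t=5: T_5 = 107.58333; y_5 − T_5 = 90 − 107.58333 = -17.58333
t=11: T_11 = 134.33333; y_11 − T_11 = 116 − 134.33333 = -18.33333
t=17: T_17 = 160.75000; y_17 − T_17 = 143 − 160.75000 = -17.75000
Mean deviation: (-17.58333 + -18.33333 + -17.75000) / 3 = -17.889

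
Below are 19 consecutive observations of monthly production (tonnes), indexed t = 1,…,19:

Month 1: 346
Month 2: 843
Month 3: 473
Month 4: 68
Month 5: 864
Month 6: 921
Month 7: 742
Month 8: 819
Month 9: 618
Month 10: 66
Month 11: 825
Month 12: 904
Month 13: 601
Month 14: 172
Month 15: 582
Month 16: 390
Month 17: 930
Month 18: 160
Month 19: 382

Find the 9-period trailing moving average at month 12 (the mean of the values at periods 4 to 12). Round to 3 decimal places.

Sum of periods 4–12: 68 + 864 + 921 + 742 + 819 + 618 + 66 + 825 + 904 = 5827
Divide by 9: 5827 / 9 = 647.444

647.444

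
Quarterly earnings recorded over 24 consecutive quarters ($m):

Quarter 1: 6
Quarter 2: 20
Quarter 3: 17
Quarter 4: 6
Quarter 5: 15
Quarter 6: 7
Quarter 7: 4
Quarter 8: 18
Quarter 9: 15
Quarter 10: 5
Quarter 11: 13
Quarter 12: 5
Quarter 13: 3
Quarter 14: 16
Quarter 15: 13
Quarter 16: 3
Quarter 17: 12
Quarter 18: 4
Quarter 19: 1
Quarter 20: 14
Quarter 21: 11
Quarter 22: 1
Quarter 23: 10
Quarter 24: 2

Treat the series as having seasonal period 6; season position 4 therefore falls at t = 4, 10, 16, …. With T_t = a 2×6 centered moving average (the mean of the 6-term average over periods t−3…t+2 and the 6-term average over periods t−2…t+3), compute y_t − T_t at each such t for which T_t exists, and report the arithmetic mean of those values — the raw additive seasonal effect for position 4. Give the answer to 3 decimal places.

-5.306

Season position 4 occurs at t = 4, 10, 16 (where T_t is defined).
t=4: T_4 = 11.66667; y_4 − T_4 = 6 − 11.66667 = -5.66667
t=10: T_10 = 9.91667; y_10 − T_10 = 5 − 9.91667 = -4.91667
t=16: T_16 = 8.33333; y_16 − T_16 = 3 − 8.33333 = -5.33333
Mean deviation: (-5.66667 + -4.91667 + -5.33333) / 3 = -5.306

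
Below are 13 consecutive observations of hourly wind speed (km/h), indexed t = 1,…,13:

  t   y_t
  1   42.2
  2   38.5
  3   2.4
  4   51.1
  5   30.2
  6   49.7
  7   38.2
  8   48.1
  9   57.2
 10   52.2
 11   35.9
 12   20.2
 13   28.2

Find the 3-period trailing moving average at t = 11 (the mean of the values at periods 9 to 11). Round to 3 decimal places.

Sum of periods 9–11: 57.2 + 52.2 + 35.9 = 145.3
Divide by 3: 145.3 / 3 = 48.433

48.433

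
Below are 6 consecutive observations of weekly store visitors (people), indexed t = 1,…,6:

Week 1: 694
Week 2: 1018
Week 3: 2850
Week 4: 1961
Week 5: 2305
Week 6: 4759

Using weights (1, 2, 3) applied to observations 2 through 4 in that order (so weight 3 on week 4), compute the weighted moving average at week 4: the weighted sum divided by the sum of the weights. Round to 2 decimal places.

2100.17

Weighted sum: 1·1018 + 2·2850 + 3·1961 = 1018 + 5700 + 5883 = 12601
Weight total: 1 + 2 + 3 = 6
WMA = 12601 / 6 = 2100.17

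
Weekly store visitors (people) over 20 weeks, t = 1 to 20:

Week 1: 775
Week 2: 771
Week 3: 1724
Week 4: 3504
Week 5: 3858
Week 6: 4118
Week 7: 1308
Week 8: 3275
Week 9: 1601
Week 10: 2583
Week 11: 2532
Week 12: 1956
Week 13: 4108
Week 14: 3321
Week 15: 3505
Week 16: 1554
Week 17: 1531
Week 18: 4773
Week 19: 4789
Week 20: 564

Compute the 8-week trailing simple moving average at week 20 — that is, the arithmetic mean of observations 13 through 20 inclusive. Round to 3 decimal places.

3018.125

Sum of periods 13–20: 4108 + 3321 + 3505 + 1554 + 1531 + 4773 + 4789 + 564 = 24145
Divide by 8: 24145 / 8 = 3018.125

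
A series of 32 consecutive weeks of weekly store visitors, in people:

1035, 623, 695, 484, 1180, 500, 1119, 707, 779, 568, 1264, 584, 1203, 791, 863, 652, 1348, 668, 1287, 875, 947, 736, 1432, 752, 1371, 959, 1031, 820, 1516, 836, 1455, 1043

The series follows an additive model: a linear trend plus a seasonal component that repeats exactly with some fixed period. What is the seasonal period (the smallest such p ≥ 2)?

First differences y_{t+1} − y_t: -412, 72, -211, 696, -680, 619, -412, 72, -211, 696, -680, 619, -412, 72, …
The difference pattern repeats every 6 terms and not for any smaller step, so p = 6.

6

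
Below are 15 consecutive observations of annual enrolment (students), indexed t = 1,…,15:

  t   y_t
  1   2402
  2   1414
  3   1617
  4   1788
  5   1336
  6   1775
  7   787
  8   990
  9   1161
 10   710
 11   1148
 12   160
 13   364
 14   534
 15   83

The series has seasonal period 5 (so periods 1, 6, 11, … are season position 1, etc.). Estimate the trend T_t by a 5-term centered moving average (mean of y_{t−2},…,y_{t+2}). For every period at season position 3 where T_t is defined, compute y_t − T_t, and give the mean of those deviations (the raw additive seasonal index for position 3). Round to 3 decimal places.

Season position 3 occurs at t = 3, 8, 13 (where T_t is defined).
t=3: T_3 = 1711.40000; y_3 − T_3 = 1617 − 1711.40000 = -94.40000
t=8: T_8 = 1084.60000; y_8 − T_8 = 990 − 1084.60000 = -94.60000
t=13: T_13 = 457.80000; y_13 − T_13 = 364 − 457.80000 = -93.80000
Mean deviation: (-94.40000 + -94.60000 + -93.80000) / 3 = -94.267

-94.267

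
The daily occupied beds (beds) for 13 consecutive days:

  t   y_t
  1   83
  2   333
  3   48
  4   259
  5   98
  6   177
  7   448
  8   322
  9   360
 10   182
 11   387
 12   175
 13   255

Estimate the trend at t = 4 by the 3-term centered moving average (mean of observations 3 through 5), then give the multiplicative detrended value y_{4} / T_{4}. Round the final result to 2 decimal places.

1.92

Trend T_4 = (48 + 259 + 98) / 3 = 405/3 = 135.0000
Ratio to trend: 259 / 135.0000 = 1.92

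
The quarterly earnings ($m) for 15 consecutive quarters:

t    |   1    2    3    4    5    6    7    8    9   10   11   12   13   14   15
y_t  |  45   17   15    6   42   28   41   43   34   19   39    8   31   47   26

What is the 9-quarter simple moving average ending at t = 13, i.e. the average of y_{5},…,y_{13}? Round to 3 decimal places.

31.667

Sum of periods 5–13: 42 + 28 + 41 + 43 + 34 + 19 + 39 + 8 + 31 = 285
Divide by 9: 285 / 9 = 31.667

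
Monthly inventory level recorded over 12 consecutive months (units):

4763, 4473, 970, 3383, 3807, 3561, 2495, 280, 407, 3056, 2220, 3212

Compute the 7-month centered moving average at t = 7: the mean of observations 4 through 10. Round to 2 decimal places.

Sum of periods 4–10: 3383 + 3807 + 3561 + 2495 + 280 + 407 + 3056 = 16989
Divide by 7: 16989 / 7 = 2427.00

2427.00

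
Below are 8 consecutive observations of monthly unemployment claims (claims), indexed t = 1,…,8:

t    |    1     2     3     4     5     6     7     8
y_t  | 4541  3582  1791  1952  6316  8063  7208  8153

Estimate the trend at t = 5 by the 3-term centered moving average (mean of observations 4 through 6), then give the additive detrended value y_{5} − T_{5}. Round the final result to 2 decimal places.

Trend T_5 = (1952 + 6316 + 8063) / 3 = 16331/3 = 5443.6667
Detrended value: 6316 − 5443.6667 = 872.33

872.33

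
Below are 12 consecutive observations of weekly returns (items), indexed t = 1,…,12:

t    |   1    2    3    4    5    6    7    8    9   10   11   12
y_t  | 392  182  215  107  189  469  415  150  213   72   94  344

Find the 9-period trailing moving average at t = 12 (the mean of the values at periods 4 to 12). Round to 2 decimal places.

228.11

Sum of periods 4–12: 107 + 189 + 469 + 415 + 150 + 213 + 72 + 94 + 344 = 2053
Divide by 9: 2053 / 9 = 228.11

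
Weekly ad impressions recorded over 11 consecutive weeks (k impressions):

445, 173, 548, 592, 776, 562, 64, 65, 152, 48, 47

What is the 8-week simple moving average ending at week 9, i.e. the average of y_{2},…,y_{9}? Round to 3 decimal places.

366.500

Sum of periods 2–9: 173 + 548 + 592 + 776 + 562 + 64 + 65 + 152 = 2932
Divide by 8: 2932 / 8 = 366.500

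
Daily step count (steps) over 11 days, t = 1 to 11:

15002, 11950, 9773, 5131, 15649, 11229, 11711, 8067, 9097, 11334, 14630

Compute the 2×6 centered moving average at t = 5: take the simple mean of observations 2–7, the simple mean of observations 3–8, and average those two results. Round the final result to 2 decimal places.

10583.58

Sum over 2–7: 11950 + 9773 + 5131 + 15649 + 11229 + 11711 = 65443
Sum over 3–8: 9773 + 5131 + 15649 + 11229 + 11711 + 8067 = 61560
CMA at t=5 = (65443 + 61560) / (2·6) = 127003 / 12 = 10583.58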